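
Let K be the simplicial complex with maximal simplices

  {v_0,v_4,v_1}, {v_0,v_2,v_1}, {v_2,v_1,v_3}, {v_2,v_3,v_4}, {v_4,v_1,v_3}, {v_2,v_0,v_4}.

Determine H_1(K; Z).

Order the vertices as v_0 < v_1 < v_2 < v_3 < v_4. Listing each simplex with vertices in this order, K has dimension 2 with simplices:

  0-simplices (5): [v_0], [v_1], [v_2], [v_3], [v_4]
  1-simplices (9): [v_0,v_1], [v_0,v_2], [v_0,v_4], [v_1,v_2], [v_1,v_3], [v_1,v_4], [v_2,v_3], [v_2,v_4], [v_3,v_4]
  2-simplices (6): [v_0,v_1,v_2], [v_0,v_1,v_4], [v_0,v_2,v_4], [v_1,v_2,v_3], [v_1,v_3,v_4], [v_2,v_3,v_4]

giving chain groups C_0 ≅ Z^5, C_1 ≅ Z^9, C_2 ≅ Z^6.

The boundary map ∂_1: C_1 → C_0 is given by ∂[p,q] = [q] − [p]. For instance
  ∂[v_1,v_3] = [v_3] − [v_1].
This gives a 5×9 integer matrix of rank 4; reducing to Smith normal form yields diagonal entries (1,1,1,1).

Boundary ∂_2: C_2 → C_1 maps a triangle to the signed sum of its edges. For instance
  ∂[v_1,v_2,v_3] = [v_2,v_3] − [v_1,v_3] + [v_1,v_2],
  ∂[v_0,v_1,v_2] = [v_1,v_2] − [v_0,v_2] + [v_0,v_1].
This gives a 9×6 integer matrix of rank 5; reducing to Smith normal form yields diagonal entries (1,1,1,1,1).

Reading off H_k = ker ∂_k / im ∂_{k+1}:

  H_1: rank ker ∂_1 − rank ∂_2 = (9 − 4) − 5 = 0, and the invariant factors of ∂_2 are all 1, so H_1 ≅ 0.

(K is a triangulation of the 2-sphere S^2.)

H_1 ≅ 0.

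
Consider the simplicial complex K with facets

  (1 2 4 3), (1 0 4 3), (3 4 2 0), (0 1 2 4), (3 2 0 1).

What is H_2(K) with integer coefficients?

H_2 ≅ 0.

Take the total order 0 < 1 < 2 < 3 < 4 on the vertex set. Then K (dimension 3) consists of the simplices:

  0-simplices (5): [0], [1], [2], [3], [4]
  1-simplices (10): [0,1], [0,2], [0,3], [0,4], [1,2], [1,3], [1,4], [2,3], [2,4], [3,4]
  2-simplices (10): [0,1,2], [0,1,3], [0,1,4], [0,2,3], [0,2,4], [0,3,4], [1,2,3], [1,2,4], [1,3,4], [2,3,4]
  3-simplices (5): [0,1,2,3], [0,1,2,4], [0,1,3,4], [0,2,3,4], [1,2,3,4]

giving chain groups C_0 ≅ Z^5, C_1 ≅ Z^10, C_2 ≅ Z^10, C_3 ≅ Z^5.

The boundary map ∂_1: C_1 → C_0 maps an edge to its endpoints' difference, ∂[p,q] = q − p. For instance
  ∂[0,1] = [1] − [0].
The resulting 5×10 matrix has rank 4, and its Smith normal form has invariant factors (1,1,1,1).

The boundary map ∂_2: C_2 → C_1 maps a triangle to the signed sum of its edges. For instance
  ∂[0,1,4] = [1,4] − [0,4] + [0,1],
  ∂[1,3,4] = [3,4] − [1,4] + [1,3].
This gives a 10×10 integer matrix of rank 6; reducing to Smith normal form yields diagonal entries (1,1,1,1,1,1).

The boundary map ∂_3: C_3 → C_2 sends each 3-simplex σ to the alternating sum Σ_i (−1)^i (σ with its i-th vertex removed). For instance
  ∂[0,1,2,4] = [1,2,4] − [0,2,4] + [0,1,4] − [0,1,2],
  ∂[1,2,3,4] = [2,3,4] − [1,3,4] + [1,2,4] − [1,2,3].
The 10×5 boundary matrix has rank 4 and Smith normal form diag(1,1,1,1).

Now H_k = ker ∂_k / im ∂_{k+1}, so:

  H_2: rank ker ∂_2 − rank ∂_3 = (10 − 6) − 4 = 0, and the invariant factors of ∂_3 are all 1, so H_2 ≅ 0.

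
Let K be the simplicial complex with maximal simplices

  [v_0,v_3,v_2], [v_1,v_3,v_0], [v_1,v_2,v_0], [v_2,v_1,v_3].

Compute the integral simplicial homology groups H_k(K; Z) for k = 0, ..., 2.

Fix the vertex order v_0 < v_1 < v_2 < v_3 and write every simplex with vertices in increasing order. Then dim K = 2 and the simplices of K are:

  0-simplices (4): [v_0], [v_1], [v_2], [v_3]
  1-simplices (6): [v_0,v_1], [v_0,v_2], [v_0,v_3], [v_1,v_2], [v_1,v_3], [v_2,v_3]
  2-simplices (4): [v_0,v_1,v_2], [v_0,v_1,v_3], [v_0,v_2,v_3], [v_1,v_2,v_3]

giving chain groups C_0 ≅ Z^4, C_1 ≅ Z^6, C_2 ≅ Z^4.

∂_1: C_1 → C_0 maps an edge to its endpoints' difference, ∂[p,q] = q − p. For instance
  ∂[v_0,v_2] = [v_2] − [v_0].
This gives a 4×6 integer matrix of rank 3; reducing to Smith normal form yields diagonal entries (1,1,1).

∂_2: C_2 → C_1 sends each 2-simplex [p,q,r] to [q,r] − [p,r] + [p,q]. For instance
  ∂[v_0,v_1,v_2] = [v_1,v_2] − [v_0,v_2] + [v_0,v_1],
  ∂[v_0,v_2,v_3] = [v_2,v_3] − [v_0,v_3] + [v_0,v_2].
This gives a 6×4 integer matrix of rank 3; reducing to Smith normal form yields diagonal entries (1,1,1).

Now H_k = ker ∂_k / im ∂_{k+1}, so:

  H_0: rank C_0 − rank ∂_1 = 4 − 3 = 1, and the invariant factors of ∂_1 are all 1, so H_0 = Z.
  H_1: rank ker ∂_1 − rank ∂_2 = (6 − 3) − 3 = 0, and the invariant factors of ∂_2 are all 1, so H_1 = 0.
  H_2: rank ker ∂_2 − rank ∂_3 = (4 − 3) − 0 = 1, and there is no ∂_3, so H_2 = Z.

As a check, the Euler characteristic is 4 − 6 + 4 = 2, which agrees with 1 − 0 + 1 = 2.
(K is a triangulation of the 2-sphere S^2.)

H_0 = Z,  H_1 = 0,  H_2 = Z.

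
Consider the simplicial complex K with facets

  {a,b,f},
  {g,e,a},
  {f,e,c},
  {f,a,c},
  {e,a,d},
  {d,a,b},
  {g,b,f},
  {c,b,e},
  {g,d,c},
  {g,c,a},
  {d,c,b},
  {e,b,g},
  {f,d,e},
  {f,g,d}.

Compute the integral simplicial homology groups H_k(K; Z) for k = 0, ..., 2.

Take the total order a < b < c < d < e < f < g on the vertex set. Then K (dimension 2) consists of the simplices:

  0-simplices (7): a, b, c, d, e, f, g
  1-simplices (21): ab, ac, ad, ae, af, ag, bc, bd, be, bf, bg, cd, ce, cf, cg, de, df, dg, ef, eg, fg
  2-simplices (14): abd, abf, acf, acg, ade, aeg, bcd, bce, beg, bfg, cdg, cef, def, dfg

so the chain groups are C_0 ≅ Z^7, C_1 ≅ Z^21, C_2 ≅ Z^14.

The boundary map ∂_1: C_1 → C_0 sends each edge [p,q] (with p < q) to q − p. For instance
  ∂ag = g − a.
This gives a 7×21 integer matrix of rank 6; reducing to Smith normal form yields diagonal entries (1,1,1,1,1,1).

∂_2: C_2 → C_1 maps a triangle to the signed sum of its edges. For instance
  ∂bcd = cd − bd + bc,
  ∂def = ef − df + de.
This gives a 21×14 integer matrix of rank 13; reducing to Smith normal form yields diagonal entries (1,1,1,1,1,1,1,1,1,1,1,1,1).

Reading off H_k = ker ∂_k / im ∂_{k+1}:

  H_0: rank C_0 − rank ∂_1 = 7 − 6 = 1, and the invariant factors of ∂_1 are all 1, so H_0 ≅ Z.
  H_1: rank ker ∂_1 − rank ∂_2 = (21 − 6) − 13 = 2, and the invariant factors of ∂_2 are all 1, so H_1 ≅ Z^2.
  H_2: rank ker ∂_2 − rank ∂_3 = (14 − 13) − 0 = 1, and there is no ∂_3, so H_2 ≅ Z.

As a check, the Euler characteristic is 7 − 21 + 14 = 0, which agrees with 1 − 2 + 1 = 0.

H_0 = Z,  H_1 = Z^2,  H_2 = Z.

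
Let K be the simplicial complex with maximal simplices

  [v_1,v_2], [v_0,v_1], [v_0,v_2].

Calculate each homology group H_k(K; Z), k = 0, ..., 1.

Fix the vertex order v_0 < v_1 < v_2 and write every simplex with vertices in increasing order. Then dim K = 1 and the simplices of K are:

  0-simplices (3): [v_0], [v_1], [v_2]
  1-simplices (3): [v_0,v_1], [v_0,v_2], [v_1,v_2]

so the chain groups are C_0 ≅ Z^3, C_1 ≅ Z^3.

Boundary ∂_1: C_1 → C_0 maps an edge to its endpoints' difference, ∂[p,q] = q − p.
The resulting 3×3 matrix has rank 2, and its Smith normal form has invariant factors (1,1).

Reading off H_k = ker ∂_k / im ∂_{k+1}:

  H_0: rank C_0 − rank ∂_1 = 3 − 2 = 1, and the invariant factors of ∂_1 are all 1, so H_0 = Z.
  H_1: rank ker ∂_1 − rank ∂_2 = (3 − 2) − 0 = 1, and there is no ∂_2, so H_1 = Z.

H_0 = Z,  H_1 = Z.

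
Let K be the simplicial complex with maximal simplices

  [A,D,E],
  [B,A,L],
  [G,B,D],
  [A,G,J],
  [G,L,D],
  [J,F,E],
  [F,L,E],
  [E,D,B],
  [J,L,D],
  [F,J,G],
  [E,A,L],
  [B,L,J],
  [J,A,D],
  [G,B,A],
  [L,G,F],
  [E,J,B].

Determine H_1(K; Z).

K has 8 vertices, 24 edges, 16 triangles.
rank ∂_1 = 7, rank ∂_2 = 15 ⇒ b_1 = 24 − 7 − 15 = 2; all invariant factors of ∂_2 are 1 so no torsion. So H_1 ≅ Z^2.

H_1 = Z^2.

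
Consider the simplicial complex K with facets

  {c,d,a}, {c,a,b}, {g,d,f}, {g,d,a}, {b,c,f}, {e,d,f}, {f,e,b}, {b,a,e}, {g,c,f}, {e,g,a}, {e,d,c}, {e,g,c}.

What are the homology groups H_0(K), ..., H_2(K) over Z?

Order the vertices as a < b < c < d < e < f < g. Listing each simplex with vertices in this order, K has dimension 2 with simplices:

  0-simplices (7): a, b, c, d, e, f, g
  1-simplices (18): ab, ac, ad, ae, ag, bc, be, bf, cd, ce, cf, cg, de, df, dg, ef, eg, fg
  2-simplices (12): abc, abe, acd, adg, aeg, bcf, bef, cde, ceg, cfg, def, dfg

Hence C_0 ≅ Z^7, C_1 ≅ Z^18, C_2 ≅ Z^12.

∂_1: C_1 → C_0 sends each edge [p,q] (with p < q) to q − p.
The resulting 7×18 matrix has rank 6, and its Smith normal form has invariant factors (1,1,1,1,1,1).

Boundary ∂_2: C_2 → C_1 acts by ∂[p,q,r] = [q,r] − [p,r] + [p,q]. For instance
  ∂def = ef − df + de,
  ∂cde = de − ce + cd.
This gives a 18×12 integer matrix of rank 12; reducing to Smith normal form yields diagonal entries (1,1,1,1,1,1,1,1,1,1,1,2).

Now H_k = ker ∂_k / im ∂_{k+1}, so:

  H_0: rank C_0 − rank ∂_1 = 7 − 6 = 1, and the invariant factors of ∂_1 are all 1, so H_0 = Z.
  H_1: rank ker ∂_1 − rank ∂_2 = (18 − 6) − 12 = 0, and ∂_2 has invariant factor 2 > 1, so H_1 = Z/2Z.
  H_2: rank ker ∂_2 − rank ∂_3 = (12 − 12) − 0 = 0, and there is no ∂_3, so H_2 = 0.

(K is a triangulation of the real projective plane RP^2.)

H_0 ≅ Z,  H_1 ≅ Z/2Z,  H_2 = 0.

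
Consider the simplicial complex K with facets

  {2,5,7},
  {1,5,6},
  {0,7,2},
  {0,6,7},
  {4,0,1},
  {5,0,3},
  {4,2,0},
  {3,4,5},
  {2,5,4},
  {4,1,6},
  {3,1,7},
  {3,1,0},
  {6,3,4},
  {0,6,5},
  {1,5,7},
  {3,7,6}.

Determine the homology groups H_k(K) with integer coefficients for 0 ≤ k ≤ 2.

H_0 = Z,  H_1 = Z^2,  H_2 = Z.

We work with the vertex ordering 0 < 1 < 2 < 3 < 4 < 5 < 6 < 7. The simplices of K, each written with vertices in increasing order, are:

  0-simplices (8): [0], [1], [2], [3], [4], [5], [6], [7]
  1-simplices (24): (24 of them)
  2-simplices (16): [0,1,3], [0,1,4], [0,2,4], [0,2,7], [0,3,5], [0,5,6], [0,6,7], [1,3,7], [1,4,6], [1,5,6], [1,5,7], [2,4,5], [2,5,7], [3,4,5], [3,4,6], [3,6,7]

so the chain groups are C_0 ≅ Z^8, C_1 ≅ Z^24, C_2 ≅ Z^16.

The boundary map ∂_1: C_1 → C_0 maps an edge to its endpoints' difference, ∂[p,q] = q − p.
As a 8×24 matrix over Z this has rank 7, with invariant factors (1,1,1,1,1,1,1).

The boundary map ∂_2: C_2 → C_1 sends each 2-simplex [p,q,r] to [q,r] − [p,r] + [p,q]. For instance
  ∂[2,4,5] = [4,5] − [2,5] + [2,4],
  ∂[3,6,7] = [6,7] − [3,7] + [3,6].
This gives a 24×16 integer matrix of rank 15; reducing to Smith normal form yields diagonal entries (1,1,1,1,1,1,1,1,1,1,1,1,1,1,1).

Reading off H_k = ker ∂_k / im ∂_{k+1}:

  H_0: rank C_0 − rank ∂_1 = 8 − 7 = 1, and the invariant factors of ∂_1 are all 1, so H_0 = Z.
  H_1: rank ker ∂_1 − rank ∂_2 = (24 − 7) − 15 = 2, and the invariant factors of ∂_2 are all 1, so H_1 = Z^2.
  H_2: rank ker ∂_2 − rank ∂_3 = (16 − 15) − 0 = 1, and there is no ∂_3, so H_2 = Z.

(K is a triangulation of the torus T^2.)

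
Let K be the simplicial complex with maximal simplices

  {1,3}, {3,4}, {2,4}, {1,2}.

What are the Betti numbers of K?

b_0 = 1, b_1 = 1.

We work with the vertex ordering 1 < 2 < 3 < 4. The simplices of K, each written with vertices in increasing order, are:

  0-simplices (4): [1], [2], [3], [4]
  1-simplices (4): [1,2], [1,3], [2,4], [3,4]

giving chain groups C_0 ≅ Z^4, C_1 ≅ Z^4.

Boundary ∂_1: C_1 → C_0 maps an edge to its endpoints' difference, ∂[p,q] = q − p.
The resulting 4×4 matrix has rank 3, and its Smith normal form has invariant factors (1,1,1).

Reading off H_k = ker ∂_k / im ∂_{k+1}:

  H_0: rank C_0 − rank ∂_1 = 4 − 3 = 1, and the invariant factors of ∂_1 are all 1, so H_0 ≅ Z.
  H_1: rank ker ∂_1 − rank ∂_2 = (4 − 3) − 0 = 1, and there is no ∂_2, so H_1 ≅ Z.

Hence the Betti numbers are b_0 = 1, b_1 = 1.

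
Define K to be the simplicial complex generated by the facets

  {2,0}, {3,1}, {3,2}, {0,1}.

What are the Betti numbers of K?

Order the vertices as 0 < 1 < 2 < 3. Listing each simplex with vertices in this order, K has dimension 1 with simplices:

  0-simplices (4): [0], [1], [2], [3]
  1-simplices (4): [0,1], [0,2], [1,3], [2,3]

so the chain groups are C_0 ≅ Z^4, C_1 ≅ Z^4.

Boundary ∂_1: C_1 → C_0 maps an edge to its endpoints' difference, ∂[p,q] = q − p.
The resulting 4×4 matrix has rank 3, and its Smith normal form has invariant factors (1,1,1).

Computing H_k = (kernel of ∂_k) / (image of ∂_{k+1}):

  H_0: rank C_0 − rank ∂_1 = 4 − 3 = 1, and the invariant factors of ∂_1 are all 1, so H_0 = Z.
  H_1: rank ker ∂_1 − rank ∂_2 = (4 − 3) − 0 = 1, and there is no ∂_2, so H_1 = Z.

As a check, the Euler characteristic is 4 − 4 = 0, which agrees with 1 − 1 = 0.

Hence the Betti numbers are b_0 = 1, b_1 = 1.

b_0 = 1, b_1 = 1.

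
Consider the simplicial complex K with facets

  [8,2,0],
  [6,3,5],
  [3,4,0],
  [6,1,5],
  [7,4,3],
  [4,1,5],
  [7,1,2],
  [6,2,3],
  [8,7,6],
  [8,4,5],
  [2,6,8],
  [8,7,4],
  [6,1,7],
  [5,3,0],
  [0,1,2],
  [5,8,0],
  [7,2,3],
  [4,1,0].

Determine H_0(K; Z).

Take the total order 0 < 1 < 2 < 3 < 4 < 5 < 6 < 7 < 8 on the vertex set. Then K (dimension 2) consists of the simplices:

  0-simplices (9): [0], [1], [2], [3], [4], [5], [6], [7], [8]
  1-simplices (27): (27 of them)
  2-simplices (18): [0,1,2], [0,1,4], [0,2,8], [0,3,4], [0,3,5], [0,5,8], [1,2,7], [1,4,5], [1,5,6], [1,6,7], [2,3,6], [2,3,7], [2,6,8], [3,4,7], [3,5,6], [4,5,8], [4,7,8], [6,7,8]

giving chain groups C_0 ≅ Z^9, C_1 ≅ Z^27, C_2 ≅ Z^18.

The boundary map ∂_1: C_1 → C_0 sends each edge [p,q] (with p < q) to q − p. For instance
  ∂[1,4] = [4] − [1].
This gives a 9×27 integer matrix of rank 8; reducing to Smith normal form yields diagonal entries (1,1,1,1,1,1,1,1).

The boundary map ∂_2: C_2 → C_1 sends each 2-simplex [p,q,r] to [q,r] − [p,r] + [p,q]. For instance
  ∂[0,2,8] = [2,8] − [0,8] + [0,2],
  ∂[3,5,6] = [5,6] − [3,6] + [3,5].
This gives a 27×18 integer matrix of rank 18; reducing to Smith normal form yields diagonal entries (1,1,1,1,1,1,1,1,1,1,1,1,1,1,1,1,1,2).

Reading off H_k = ker ∂_k / im ∂_{k+1}:

  H_0: rank C_0 − rank ∂_1 = 9 − 8 = 1, and the invariant factors of ∂_1 are all 1, so H_0 ≅ Z.

(K is a triangulation of the Klein bottle.)

H_0 = Z.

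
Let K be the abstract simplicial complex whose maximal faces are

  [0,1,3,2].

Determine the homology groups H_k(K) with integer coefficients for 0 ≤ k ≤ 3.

Fix the vertex order 0 < 1 < 2 < 3 and write every simplex with vertices in increasing order. Then dim K = 3 and the simplices of K are:

  0-simplices (4): [0], [1], [2], [3]
  1-simplices (6): [0,1], [0,2], [0,3], [1,2], [1,3], [2,3]
  2-simplices (4): [0,1,2], [0,1,3], [0,2,3], [1,2,3]
  3-simplices (1): [0,1,2,3]

so the chain groups are C_0 ≅ Z^4, C_1 ≅ Z^6, C_2 ≅ Z^4, C_3 ≅ Z^1.

The boundary map ∂_1: C_1 → C_0 is given by ∂[p,q] = [q] − [p].
The 4×6 boundary matrix has rank 3 and Smith normal form diag(1,1,1).

Boundary ∂_2: C_2 → C_1 sends each 2-simplex [p,q,r] to [q,r] − [p,r] + [p,q]. For instance
  ∂[0,1,2] = [1,2] − [0,2] + [0,1],
  ∂[0,2,3] = [2,3] − [0,3] + [0,2].
This gives a 6×4 integer matrix of rank 3; reducing to Smith normal form yields diagonal entries (1,1,1).

∂_3: C_3 → C_2 sends each 3-simplex σ to the alternating sum Σ_i (−1)^i (σ with its i-th vertex removed). For instance
  ∂[0,1,2,3] = [1,2,3] − [0,2,3] + [0,1,3] − [0,1,2].
This gives a 4×1 integer matrix of rank 1; reducing to Smith normal form yields diagonal entries (1).

From H_k ≅ ker(∂_k) / im(∂_{k+1}) we obtain:

  H_0: rank C_0 − rank ∂_1 = 4 − 3 = 1, and the invariant factors of ∂_1 are all 1, so H_0 = Z.
  H_1: rank ker ∂_1 − rank ∂_2 = (6 − 3) − 3 = 0, and the invariant factors of ∂_2 are all 1, so H_1 = 0.
  H_2: rank ker ∂_2 − rank ∂_3 = (4 − 3) − 1 = 0, and the invariant factors of ∂_3 are all 1, so H_2 = 0.
  H_3: rank ker ∂_3 − rank ∂_4 = (1 − 1) − 0 = 0, and there is no ∂_4, so H_3 = 0.

H_0 ≅ Z,  H_1 = 0,  H_2 = 0,  H_3 = 0.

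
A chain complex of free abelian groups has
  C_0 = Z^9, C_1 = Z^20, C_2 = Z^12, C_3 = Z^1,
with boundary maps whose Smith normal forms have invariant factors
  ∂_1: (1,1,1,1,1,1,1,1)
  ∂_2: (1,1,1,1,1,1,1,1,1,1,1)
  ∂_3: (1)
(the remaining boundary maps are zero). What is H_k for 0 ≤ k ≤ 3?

H_0: b_0 = 9 − 0 − 8 = 1; torsion from ∂_1 factors > 1: none. So H_0 = Z.
H_1: b_1 = 20 − 8 − 11 = 1; torsion from ∂_2 factors > 1: none. So H_1 = Z.
H_2: b_2 = 12 − 11 − 1 = 0; torsion from ∂_3 factors > 1: none. So H_2 = 0.
H_3: b_3 = 1 − 1 − 0 = 0; torsion from ∂_4 factors > 1: none. So H_3 = 0.

H_0 = Z,  H_1 = Z,  H_2 = 0,  H_3 = 0.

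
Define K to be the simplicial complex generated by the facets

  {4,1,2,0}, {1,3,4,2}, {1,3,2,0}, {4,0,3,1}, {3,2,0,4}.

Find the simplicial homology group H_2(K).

H_2 ≅ 0.

Fix the vertex order 0 < 1 < 2 < 3 < 4 and write every simplex with vertices in increasing order. Then dim K = 3 and the simplices of K are:

  0-simplices (5): [0], [1], [2], [3], [4]
  1-simplices (10): [0,1], [0,2], [0,3], [0,4], [1,2], [1,3], [1,4], [2,3], [2,4], [3,4]
  2-simplices (10): [0,1,2], [0,1,3], [0,1,4], [0,2,3], [0,2,4], [0,3,4], [1,2,3], [1,2,4], [1,3,4], [2,3,4]
  3-simplices (5): [0,1,2,3], [0,1,2,4], [0,1,3,4], [0,2,3,4], [1,2,3,4]

Hence C_0 ≅ Z^5, C_1 ≅ Z^10, C_2 ≅ Z^10, C_3 ≅ Z^5.

Boundary ∂_1: C_1 → C_0 is given by ∂[p,q] = [q] − [p]. For instance
  ∂[0,1] = [1] − [0].
The 5×10 boundary matrix has rank 4 and Smith normal form diag(1,1,1,1).

Boundary ∂_2: C_2 → C_1 sends each 2-simplex [p,q,r] to [q,r] − [p,r] + [p,q]. For instance
  ∂[0,3,4] = [3,4] − [0,4] + [0,3],
  ∂[1,2,4] = [2,4] − [1,4] + [1,2].
The resulting 10×10 matrix has rank 6, and its Smith normal form has invariant factors (1,1,1,1,1,1).

The boundary map ∂_3: C_3 → C_2 sends each 3-simplex σ to the alternating sum Σ_i (−1)^i (σ with its i-th vertex removed). For instance
  ∂[0,2,3,4] = [2,3,4] − [0,3,4] + [0,2,4] − [0,2,3],
  ∂[0,1,3,4] = [1,3,4] − [0,3,4] + [0,1,4] − [0,1,3].
The 10×5 boundary matrix has rank 4 and Smith normal form diag(1,1,1,1).

From H_k ≅ ker(∂_k) / im(∂_{k+1}) we obtain:

  H_2: rank ker ∂_2 − rank ∂_3 = (10 − 6) − 4 = 0, and the invariant factors of ∂_3 are all 1, so H_2 = 0.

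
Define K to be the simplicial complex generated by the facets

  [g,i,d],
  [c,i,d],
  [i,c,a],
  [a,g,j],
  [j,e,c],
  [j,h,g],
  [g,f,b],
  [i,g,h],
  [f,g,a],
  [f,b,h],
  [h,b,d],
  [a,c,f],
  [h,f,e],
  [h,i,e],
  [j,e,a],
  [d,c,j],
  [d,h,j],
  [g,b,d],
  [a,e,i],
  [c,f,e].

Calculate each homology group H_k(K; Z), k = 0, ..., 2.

We work with the vertex ordering a < b < c < d < e < f < g < h < i < j. The simplices of K, each written with vertices in increasing order, are:

  0-simplices (10): a, b, c, d, e, f, g, h, i, j
  1-simplices (30): ac, ae, af, ag, ai, aj, bd, bf, bg, bh, cd, ce, cf, ci, cj, dg, dh, di, dj, ef, eh, ei, ej, fg, fh, gh, gi, gj, hi, hj
  2-simplices (20): acf, aci, aei, aej, afg, agj, bdg, bdh, bfg, bfh, cdi, cdj, cef, cej, dgi, dhj, efh, ehi, ghi, ghj

Hence C_0 ≅ Z^10, C_1 ≅ Z^30, C_2 ≅ Z^20.

The boundary map ∂_1: C_1 → C_0 maps an edge to its endpoints' difference, ∂[p,q] = q − p.
As a 10×30 matrix over Z this has rank 9, with invariant factors (1,1,1,1,1,1,1,1,1).

Boundary ∂_2: C_2 → C_1 sends each 2-simplex [p,q,r] to [q,r] − [p,r] + [p,q]. For instance
  ∂ghj = hj − gj + gh,
  ∂cdi = di − ci + cd.
As a 30×20 matrix over Z this has rank 20, with invariant factors (1,1,1,1,1,1,1,1,1,1,1,1,1,1,1,1,1,1,1,2).

Now H_k = ker ∂_k / im ∂_{k+1}, so:

  H_0: rank C_0 − rank ∂_1 = 10 − 9 = 1, and the invariant factors of ∂_1 are all 1, so H_0 ≅ Z.
  H_1: rank ker ∂_1 − rank ∂_2 = (30 − 9) − 20 = 1, and ∂_2 has invariant factor 2 > 1, so H_1 ≅ Z × Z/2.
  H_2: rank ker ∂_2 − rank ∂_3 = (20 − 20) − 0 = 0, and there is no ∂_3, so H_2 ≅ 0.

As a check, the Euler characteristic is 10 − 30 + 20 = 0, which agrees with 1 − 1 + 0 = 0.

H_0 ≅ Z,  H_1 ≅ Z × Z/2,  H_2 = 0.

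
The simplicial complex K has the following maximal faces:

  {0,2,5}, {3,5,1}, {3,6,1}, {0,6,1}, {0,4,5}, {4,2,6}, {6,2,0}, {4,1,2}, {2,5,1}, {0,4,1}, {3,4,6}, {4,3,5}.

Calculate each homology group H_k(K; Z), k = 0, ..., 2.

H_0 ≅ Z,  H_1 ≅ Z_2,  H_2 = 0.

Take the total order 0 < 1 < 2 < 3 < 4 < 5 < 6 on the vertex set. Then K (dimension 2) consists of the simplices:

  0-simplices (7): [0], [1], [2], [3], [4], [5], [6]
  1-simplices (18): [0,1], [0,2], [0,4], [0,5], [0,6], [1,2], [1,3], [1,4], [1,5], [1,6], [2,4], [2,5], [2,6], [3,4], [3,5], [3,6], [4,5], [4,6]
  2-simplices (12): [0,1,4], [0,1,6], [0,2,5], [0,2,6], [0,4,5], [1,2,4], [1,2,5], [1,3,5], [1,3,6], [2,4,6], [3,4,5], [3,4,6]

giving chain groups C_0 ≅ Z^7, C_1 ≅ Z^18, C_2 ≅ Z^12.

Boundary ∂_1: C_1 → C_0 maps an edge to its endpoints' difference, ∂[p,q] = q − p. For instance
  ∂[1,5] = [5] − [1].
The resulting 7×18 matrix has rank 6, and its Smith normal form has invariant factors (1,1,1,1,1,1).

∂_2: C_2 → C_1 sends each 2-simplex [p,q,r] to [q,r] − [p,r] + [p,q]. For instance
  ∂[2,4,6] = [4,6] − [2,6] + [2,4],
  ∂[0,1,6] = [1,6] − [0,6] + [0,1].
The resulting 18×12 matrix has rank 12, and its Smith normal form has invariant factors (1,1,1,1,1,1,1,1,1,1,1,2).

From H_k ≅ ker(∂_k) / im(∂_{k+1}) we obtain:

  H_0: rank C_0 − rank ∂_1 = 7 − 6 = 1, and the invariant factors of ∂_1 are all 1, so H_0 ≅ Z.
  H_1: rank ker ∂_1 − rank ∂_2 = (18 − 6) − 12 = 0, and ∂_2 has invariant factor 2 > 1, so H_1 ≅ Z_2.
  H_2: rank ker ∂_2 − rank ∂_3 = (12 − 12) − 0 = 0, and there is no ∂_3, so H_2 ≅ 0.

As a check, the Euler characteristic is 7 − 18 + 12 = 1, which agrees with 1 − 0 + 0 = 1.
(K is a triangulation of the real projective plane RP^2.)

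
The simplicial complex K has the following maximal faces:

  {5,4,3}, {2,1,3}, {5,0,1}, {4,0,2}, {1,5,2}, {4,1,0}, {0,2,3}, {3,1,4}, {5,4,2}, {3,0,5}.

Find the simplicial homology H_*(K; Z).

Fix the vertex order 0 < 1 < 2 < 3 < 4 < 5 and write every simplex with vertices in increasing order. Then dim K = 2 and the simplices of K are:

  0-simplices (6): [0], [1], [2], [3], [4], [5]
  1-simplices (15): [0,1], [0,2], [0,3], [0,4], [0,5], [1,2], [1,3], [1,4], [1,5], [2,3], [2,4], [2,5], [3,4], [3,5], [4,5]
  2-simplices (10): [0,1,4], [0,1,5], [0,2,3], [0,2,4], [0,3,5], [1,2,3], [1,2,5], [1,3,4], [2,4,5], [3,4,5]

Hence C_0 ≅ Z^6, C_1 ≅ Z^15, C_2 ≅ Z^10.

Boundary ∂_1: C_1 → C_0 sends each edge [p,q] (with p < q) to q − p. For instance
  ∂[0,4] = [4] − [0].
The 6×15 boundary matrix has rank 5 and Smith normal form diag(1,1,1,1,1).

∂_2: C_2 → C_1 sends each 2-simplex [p,q,r] to [q,r] − [p,r] + [p,q]. For instance
  ∂[1,2,5] = [2,5] − [1,5] + [1,2],
  ∂[0,2,4] = [2,4] − [0,4] + [0,2].
As a 15×10 matrix over Z this has rank 10, with invariant factors (1,1,1,1,1,1,1,1,1,2).

From H_k ≅ ker(∂_k) / im(∂_{k+1}) we obtain:

  H_0: rank C_0 − rank ∂_1 = 6 − 5 = 1, and the invariant factors of ∂_1 are all 1, so H_0 ≅ Z.
  H_1: rank ker ∂_1 − rank ∂_2 = (15 − 5) − 10 = 0, and ∂_2 has invariant factor 2 > 1, so H_1 ≅ Z/2.
  H_2: rank ker ∂_2 − rank ∂_3 = (10 − 10) − 0 = 0, and there is no ∂_3, so H_2 ≅ 0.

As a check, the Euler characteristic is 6 − 15 + 10 = 1, which agrees with 1 − 0 + 0 = 1.

H_0 ≅ Z,  H_1 ≅ Z/2,  H_2 = 0.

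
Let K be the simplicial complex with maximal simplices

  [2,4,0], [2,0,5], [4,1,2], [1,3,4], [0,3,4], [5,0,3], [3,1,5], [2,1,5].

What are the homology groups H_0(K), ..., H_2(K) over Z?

H_0 = Z,  H_1 = 0,  H_2 = Z.

We work with the vertex ordering 0 < 1 < 2 < 3 < 4 < 5. The simplices of K, each written with vertices in increasing order, are:

  0-simplices (6): [0], [1], [2], [3], [4], [5]
  1-simplices (12): [0,2], [0,3], [0,4], [0,5], [1,2], [1,3], [1,4], [1,5], [2,4], [2,5], [3,4], [3,5]
  2-simplices (8): [0,2,4], [0,2,5], [0,3,4], [0,3,5], [1,2,4], [1,2,5], [1,3,4], [1,3,5]

so the chain groups are C_0 ≅ Z^6, C_1 ≅ Z^12, C_2 ≅ Z^8.

The boundary map ∂_1: C_1 → C_0 is given by ∂[p,q] = [q] − [p]. For instance
  ∂[1,4] = [4] − [1].
As a 6×12 matrix over Z this has rank 5, with invariant factors (1,1,1,1,1).

∂_2: C_2 → C_1 acts by ∂[p,q,r] = [q,r] − [p,r] + [p,q]. For instance
  ∂[1,2,4] = [2,4] − [1,4] + [1,2],
  ∂[0,2,4] = [2,4] − [0,4] + [0,2].
The 12×8 boundary matrix has rank 7 and Smith normal form diag(1,1,1,1,1,1,1).

Computing H_k = (kernel of ∂_k) / (image of ∂_{k+1}):

  H_0: rank C_0 − rank ∂_1 = 6 − 5 = 1, and the invariant factors of ∂_1 are all 1, so H_0 ≅ Z.
  H_1: rank ker ∂_1 − rank ∂_2 = (12 − 5) − 7 = 0, and the invariant factors of ∂_2 are all 1, so H_1 ≅ 0.
  H_2: rank ker ∂_2 − rank ∂_3 = (8 − 7) − 0 = 1, and there is no ∂_3, so H_2 ≅ Z.

(K is a triangulation of the 2-sphere S^2.)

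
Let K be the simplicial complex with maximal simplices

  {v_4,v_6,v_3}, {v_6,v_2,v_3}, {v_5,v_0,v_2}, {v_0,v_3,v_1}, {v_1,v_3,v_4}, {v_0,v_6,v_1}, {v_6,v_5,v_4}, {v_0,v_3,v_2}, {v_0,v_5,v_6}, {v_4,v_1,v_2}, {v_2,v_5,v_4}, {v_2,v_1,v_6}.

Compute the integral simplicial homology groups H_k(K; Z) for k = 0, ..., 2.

H_0 ≅ Z,  H_1 ≅ Z/2,  H_2 = 0.

Fix the vertex order v_0 < v_1 < v_2 < v_3 < v_4 < v_5 < v_6 and write every simplex with vertices in increasing order. Then dim K = 2 and the simplices of K are:

  0-simplices (7): [v_0], [v_1], [v_2], [v_3], [v_4], [v_5], [v_6]
  1-simplices (18): (18 of them)
  2-simplices (12): (12 of them)

giving chain groups C_0 ≅ Z^7, C_1 ≅ Z^18, C_2 ≅ Z^12.

Boundary ∂_1: C_1 → C_0 maps an edge to its endpoints' difference, ∂[p,q] = q − p.
The resulting 7×18 matrix has rank 6, and its Smith normal form has invariant factors (1,1,1,1,1,1).

∂_2: C_2 → C_1 acts by ∂[p,q,r] = [q,r] − [p,r] + [p,q]. For instance
  ∂[v_1,v_2,v_4] = [v_2,v_4] − [v_1,v_4] + [v_1,v_2],
  ∂[v_2,v_4,v_5] = [v_4,v_5] − [v_2,v_5] + [v_2,v_4].
This gives a 18×12 integer matrix of rank 12; reducing to Smith normal form yields diagonal entries (1,1,1,1,1,1,1,1,1,1,1,2).

Computing H_k = (kernel of ∂_k) / (image of ∂_{k+1}):

  H_0: rank C_0 − rank ∂_1 = 7 − 6 = 1, and the invariant factors of ∂_1 are all 1, so H_0 = Z.
  H_1: rank ker ∂_1 − rank ∂_2 = (18 − 6) − 12 = 0, and ∂_2 has invariant factor 2 > 1, so H_1 = Z/2.
  H_2: rank ker ∂_2 − rank ∂_3 = (12 − 12) − 0 = 0, and there is no ∂_3, so H_2 = 0.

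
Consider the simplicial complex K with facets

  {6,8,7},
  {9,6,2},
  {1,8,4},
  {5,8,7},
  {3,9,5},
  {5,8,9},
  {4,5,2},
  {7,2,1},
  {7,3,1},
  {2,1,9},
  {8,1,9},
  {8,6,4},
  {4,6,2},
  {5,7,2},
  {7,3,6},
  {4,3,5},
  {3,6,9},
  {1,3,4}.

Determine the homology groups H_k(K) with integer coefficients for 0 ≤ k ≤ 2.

K has 9 vertices, 27 edges, 18 triangles.
rank ∂_0 = 0, rank ∂_1 = 8 ⇒ b_0 = 9 − 0 − 8 = 1; all invariant factors of ∂_1 are 1 so no torsion. So H_0 = Z.
rank ∂_1 = 8, rank ∂_2 = 17 ⇒ b_1 = 27 − 8 − 17 = 2; all invariant factors of ∂_2 are 1 so no torsion. So H_1 = Z^2.
rank ∂_2 = 17, rank ∂_3 = 0 ⇒ b_2 = 18 − 17 − 0 = 1. So H_2 = Z.

H_0 ≅ Z,  H_1 ≅ Z^2,  H_2 ≅ Z.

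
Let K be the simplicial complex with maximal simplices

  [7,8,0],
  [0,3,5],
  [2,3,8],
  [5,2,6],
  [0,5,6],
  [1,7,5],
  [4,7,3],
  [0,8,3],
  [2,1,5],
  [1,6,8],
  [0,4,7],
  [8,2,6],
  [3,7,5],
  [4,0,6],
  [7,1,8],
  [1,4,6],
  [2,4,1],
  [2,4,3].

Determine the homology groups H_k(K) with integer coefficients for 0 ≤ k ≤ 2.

H_0 ≅ Z,  H_1 ≅ Z ⊕ Z/2,  H_2 = 0.

Take the total order 0 < 1 < 2 < 3 < 4 < 5 < 6 < 7 < 8 on the vertex set. Then K (dimension 2) consists of the simplices:

  0-simplices (9): [0], [1], [2], [3], [4], [5], [6], [7], [8]
  1-simplices (27): (27 of them)
  2-simplices (18): [0,3,5], [0,3,8], [0,4,6], [0,4,7], [0,5,6], [0,7,8], [1,2,4], [1,2,5], [1,4,6], [1,5,7], [1,6,8], [1,7,8], [2,3,4], [2,3,8], [2,5,6], [2,6,8], [3,4,7], [3,5,7]

so the chain groups are C_0 ≅ Z^9, C_1 ≅ Z^27, C_2 ≅ Z^18.

The boundary map ∂_1: C_1 → C_0 is given by ∂[p,q] = [q] − [p]. For instance
  ∂[5,6] = [6] − [5].
The 9×27 boundary matrix has rank 8 and Smith normal form diag(1,1,1,1,1,1,1,1).

The boundary map ∂_2: C_2 → C_1 acts by ∂[p,q,r] = [q,r] − [p,r] + [p,q]. For instance
  ∂[2,3,4] = [3,4] − [2,4] + [2,3],
  ∂[0,5,6] = [5,6] − [0,6] + [0,5].
As a 27×18 matrix over Z this has rank 18, with invariant factors (1,1,1,1,1,1,1,1,1,1,1,1,1,1,1,1,1,2).

From H_k ≅ ker(∂_k) / im(∂_{k+1}) we obtain:

  H_0: rank C_0 − rank ∂_1 = 9 − 8 = 1, and the invariant factors of ∂_1 are all 1, so H_0 = Z.
  H_1: rank ker ∂_1 − rank ∂_2 = (27 − 8) − 18 = 1, and ∂_2 has invariant factor 2 > 1, so H_1 = Z ⊕ Z/2.
  H_2: rank ker ∂_2 − rank ∂_3 = (18 − 18) − 0 = 0, and there is no ∂_3, so H_2 = 0.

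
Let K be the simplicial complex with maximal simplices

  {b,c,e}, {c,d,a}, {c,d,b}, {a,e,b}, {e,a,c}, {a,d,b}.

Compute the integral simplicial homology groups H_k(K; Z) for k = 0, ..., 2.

Order the vertices as a < b < c < d < e. Listing each simplex with vertices in this order, K has dimension 2 with simplices:

  0-simplices (5): a, b, c, d, e
  1-simplices (9): ab, ac, ad, ae, bc, bd, be, cd, ce
  2-simplices (6): abd, abe, acd, ace, bcd, bce

giving chain groups C_0 ≅ Z^5, C_1 ≅ Z^9, C_2 ≅ Z^6.

Boundary ∂_1: C_1 → C_0 maps an edge to its endpoints' difference, ∂[p,q] = q − p.
The resulting 5×9 matrix has rank 4, and its Smith normal form has invariant factors (1,1,1,1).

The boundary map ∂_2: C_2 → C_1 acts by ∂[p,q,r] = [q,r] − [p,r] + [p,q]. For instance
  ∂abe = be − ae + ab,
  ∂bce = ce − be + bc.
The 9×6 boundary matrix has rank 5 and Smith normal form diag(1,1,1,1,1).

Computing H_k = (kernel of ∂_k) / (image of ∂_{k+1}):

  H_0: rank C_0 − rank ∂_1 = 5 − 4 = 1, and the invariant factors of ∂_1 are all 1, so H_0 ≅ Z.
  H_1: rank ker ∂_1 − rank ∂_2 = (9 − 4) − 5 = 0, and the invariant factors of ∂_2 are all 1, so H_1 ≅ 0.
  H_2: rank ker ∂_2 − rank ∂_3 = (6 − 5) − 0 = 1, and there is no ∂_3, so H_2 ≅ Z.

As a check, the Euler characteristic is 5 − 9 + 6 = 2, which agrees with 1 − 0 + 1 = 2.

H_0 = Z,  H_1 = 0,  H_2 = Z.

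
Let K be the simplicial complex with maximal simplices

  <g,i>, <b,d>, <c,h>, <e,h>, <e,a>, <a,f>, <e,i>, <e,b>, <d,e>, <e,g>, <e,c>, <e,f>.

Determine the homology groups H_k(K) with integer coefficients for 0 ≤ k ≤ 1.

Fix the vertex order a < b < c < d < e < f < g < h < i and write every simplex with vertices in increasing order. Then dim K = 1 and the simplices of K are:

  0-simplices (9): a, b, c, d, e, f, g, h, i
  1-simplices (12): ae, af, bd, be, ce, ch, de, ef, eg, eh, ei, gi

so the chain groups are C_0 ≅ Z^9, C_1 ≅ Z^12.

Boundary ∂_1: C_1 → C_0 is given by ∂[p,q] = [q] − [p]. For instance
  ∂eg = g − e.
This gives a 9×12 integer matrix of rank 8; reducing to Smith normal form yields diagonal entries (1,1,1,1,1,1,1,1).

Computing H_k = (kernel of ∂_k) / (image of ∂_{k+1}):

  H_0: rank C_0 − rank ∂_1 = 9 − 8 = 1, and the invariant factors of ∂_1 are all 1, so H_0 = Z.
  H_1: rank ker ∂_1 − rank ∂_2 = (12 − 8) − 0 = 4, and there is no ∂_2, so H_1 = Z^4.

H_0 ≅ Z,  H_1 ≅ Z^4.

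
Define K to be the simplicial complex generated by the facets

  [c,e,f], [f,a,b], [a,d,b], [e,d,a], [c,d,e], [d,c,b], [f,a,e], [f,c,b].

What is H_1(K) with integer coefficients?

Take the total order a < b < c < d < e < f on the vertex set. Then K (dimension 2) consists of the simplices:

  0-simplices (6): a, b, c, d, e, f
  1-simplices (12): ab, ad, ae, af, bc, bd, bf, cd, ce, cf, de, ef
  2-simplices (8): abd, abf, ade, aef, bcd, bcf, cde, cef

giving chain groups C_0 ≅ Z^6, C_1 ≅ Z^12, C_2 ≅ Z^8.

∂_1: C_1 → C_0 is given by ∂[p,q] = [q] − [p]. For instance
  ∂bc = c − b.
The 6×12 boundary matrix has rank 5 and Smith normal form diag(1,1,1,1,1).

∂_2: C_2 → C_1 sends each 2-simplex [p,q,r] to [q,r] − [p,r] + [p,q]. For instance
  ∂abd = bd − ad + ab,
  ∂cde = de − ce + cd.
This gives a 12×8 integer matrix of rank 7; reducing to Smith normal form yields diagonal entries (1,1,1,1,1,1,1).

Computing H_k = (kernel of ∂_k) / (image of ∂_{k+1}):

  H_1: rank ker ∂_1 − rank ∂_2 = (12 − 5) − 7 = 0, and the invariant factors of ∂_2 are all 1, so H_1 = 0.

H_1 ≅ 0.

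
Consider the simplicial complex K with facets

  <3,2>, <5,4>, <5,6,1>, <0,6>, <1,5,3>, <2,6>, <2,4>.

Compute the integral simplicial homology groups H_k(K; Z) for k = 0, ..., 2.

K has 7 vertices, 10 edges, 2 triangles.
rank ∂_0 = 0, rank ∂_1 = 6 ⇒ b_0 = 7 − 0 − 6 = 1; all invariant factors of ∂_1 are 1 so no torsion. So H_0 = Z.
rank ∂_1 = 6, rank ∂_2 = 2 ⇒ b_1 = 10 − 6 − 2 = 2; all invariant factors of ∂_2 are 1 so no torsion. So H_1 = Z^2.
rank ∂_2 = 2, rank ∂_3 = 0 ⇒ b_2 = 2 − 2 − 0 = 0. So H_2 = 0.

H_0 ≅ Z,  H_1 ≅ Z^2,  H_2 = 0.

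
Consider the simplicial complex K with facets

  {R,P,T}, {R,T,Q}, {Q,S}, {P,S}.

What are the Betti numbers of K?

b_0 = 1, b_1 = 1, b_2 = 0.

K has 5 vertices, 7 edges, 2 triangles.
rank ∂_0 = 0, rank ∂_1 = 4 ⇒ b_0 = 5 − 0 − 4 = 1; all invariant factors of ∂_1 are 1 so no torsion. So H_0 ≅ Z.
rank ∂_1 = 4, rank ∂_2 = 2 ⇒ b_1 = 7 − 4 − 2 = 1; all invariant factors of ∂_2 are 1 so no torsion. So H_1 ≅ Z.
rank ∂_2 = 2, rank ∂_3 = 0 ⇒ b_2 = 2 − 2 − 0 = 0. So H_2 ≅ 0.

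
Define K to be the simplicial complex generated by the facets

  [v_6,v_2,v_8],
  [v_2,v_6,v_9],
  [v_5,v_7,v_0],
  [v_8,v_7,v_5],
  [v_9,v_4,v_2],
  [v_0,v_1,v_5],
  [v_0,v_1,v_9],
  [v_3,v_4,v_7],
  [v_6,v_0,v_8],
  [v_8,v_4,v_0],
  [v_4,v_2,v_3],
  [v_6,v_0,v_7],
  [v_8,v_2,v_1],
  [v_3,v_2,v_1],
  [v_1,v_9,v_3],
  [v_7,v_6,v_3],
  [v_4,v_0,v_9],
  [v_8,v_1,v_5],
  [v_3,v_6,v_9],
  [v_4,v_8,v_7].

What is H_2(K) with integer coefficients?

H_2 = 0.

K has 10 vertices, 30 edges, 20 triangles.
rank ∂_2 = 20, rank ∂_3 = 0 ⇒ b_2 = 20 − 20 − 0 = 0. So H_2 = 0.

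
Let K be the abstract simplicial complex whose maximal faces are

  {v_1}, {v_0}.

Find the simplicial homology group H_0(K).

H_0 = Z^2.

Take the total order v_0 < v_1 on the vertex set. Then K (dimension 0) consists of the simplices:

  0-simplices (2): [v_0], [v_1]

giving chain groups C_0 ≅ Z^2.

Now H_k = ker ∂_k / im ∂_{k+1}, so:

  H_0: rank C_0 − rank ∂_1 = 2 − 0 = 2, and there is no ∂_1, so H_0 ≅ Z^2.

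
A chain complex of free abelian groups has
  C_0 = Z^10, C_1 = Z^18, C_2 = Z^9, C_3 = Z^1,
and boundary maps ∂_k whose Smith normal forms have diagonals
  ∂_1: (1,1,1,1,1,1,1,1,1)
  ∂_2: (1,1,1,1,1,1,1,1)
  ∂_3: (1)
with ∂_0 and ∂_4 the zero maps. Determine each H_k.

H_0: b_0 = 10 − 0 − 9 = 1; torsion from ∂_1 factors > 1: none. So H_0 = Z.
H_1: b_1 = 18 − 9 − 8 = 1; torsion from ∂_2 factors > 1: none. So H_1 = Z.
H_2: b_2 = 9 − 8 − 1 = 0; torsion from ∂_3 factors > 1: none. So H_2 = 0.
H_3: b_3 = 1 − 1 − 0 = 0; torsion from ∂_4 factors > 1: none. So H_3 = 0.

H_0 = Z,  H_1 = Z,  H_2 = 0,  H_3 = 0.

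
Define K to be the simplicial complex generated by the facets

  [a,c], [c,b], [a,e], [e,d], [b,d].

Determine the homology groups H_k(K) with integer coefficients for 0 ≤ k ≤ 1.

Order the vertices as a < b < c < d < e. Listing each simplex with vertices in this order, K has dimension 1 with simplices:

  0-simplices (5): a, b, c, d, e
  1-simplices (5): ac, ae, bc, bd, de

Hence C_0 ≅ Z^5, C_1 ≅ Z^5.

The boundary map ∂_1: C_1 → C_0 maps an edge to its endpoints' difference, ∂[p,q] = q − p. For instance
  ∂de = e − d.
This gives a 5×5 integer matrix of rank 4; reducing to Smith normal form yields diagonal entries (1,1,1,1).

Now H_k = ker ∂_k / im ∂_{k+1}, so:

  H_0: rank C_0 − rank ∂_1 = 5 − 4 = 1, and the invariant factors of ∂_1 are all 1, so H_0 ≅ Z.
  H_1: rank ker ∂_1 − rank ∂_2 = (5 − 4) − 0 = 1, and there is no ∂_2, so H_1 ≅ Z.

(K is a triangulation of the circle S^1.)

H_0 = Z,  H_1 = Z.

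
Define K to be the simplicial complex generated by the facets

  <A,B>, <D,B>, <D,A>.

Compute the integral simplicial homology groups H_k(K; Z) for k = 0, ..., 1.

Fix the vertex order A < B < D and write every simplex with vertices in increasing order. Then dim K = 1 and the simplices of K are:

  0-simplices (3): A, B, D
  1-simplices (3): AB, AD, BD

so the chain groups are C_0 ≅ Z^3, C_1 ≅ Z^3.

Boundary ∂_1: C_1 → C_0 maps an edge to its endpoints' difference, ∂[p,q] = q − p.
The 3×3 boundary matrix has rank 2 and Smith normal form diag(1,1).

Reading off H_k = ker ∂_k / im ∂_{k+1}:

  H_0: rank C_0 − rank ∂_1 = 3 − 2 = 1, and the invariant factors of ∂_1 are all 1, so H_0 = Z.
  H_1: rank ker ∂_1 − rank ∂_2 = (3 − 2) − 0 = 1, and there is no ∂_2, so H_1 = Z.

(K is a triangulation of the circle S^1.)

H_0 = Z,  H_1 = Z.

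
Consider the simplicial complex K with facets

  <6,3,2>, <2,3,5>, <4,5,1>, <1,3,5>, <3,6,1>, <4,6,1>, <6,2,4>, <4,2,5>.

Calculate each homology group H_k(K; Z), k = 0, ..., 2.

Order the vertices as 1 < 2 < 3 < 4 < 5 < 6. Listing each simplex with vertices in this order, K has dimension 2 with simplices:

  0-simplices (6): [1], [2], [3], [4], [5], [6]
  1-simplices (12): [1,3], [1,4], [1,5], [1,6], [2,3], [2,4], [2,5], [2,6], [3,5], [3,6], [4,5], [4,6]
  2-simplices (8): [1,3,5], [1,3,6], [1,4,5], [1,4,6], [2,3,5], [2,3,6], [2,4,5], [2,4,6]

so the chain groups are C_0 ≅ Z^6, C_1 ≅ Z^12, C_2 ≅ Z^8.

∂_1: C_1 → C_0 sends each edge [p,q] (with p < q) to q − p. For instance
  ∂[4,5] = [5] − [4].
This gives a 6×12 integer matrix of rank 5; reducing to Smith normal form yields diagonal entries (1,1,1,1,1).

∂_2: C_2 → C_1 acts by ∂[p,q,r] = [q,r] − [p,r] + [p,q]. For instance
  ∂[1,4,6] = [4,6] − [1,6] + [1,4],
  ∂[2,3,5] = [3,5] − [2,5] + [2,3].
This gives a 12×8 integer matrix of rank 7; reducing to Smith normal form yields diagonal entries (1,1,1,1,1,1,1).

Reading off H_k = ker ∂_k / im ∂_{k+1}:

  H_0: rank C_0 − rank ∂_1 = 6 − 5 = 1, and the invariant factors of ∂_1 are all 1, so H_0 = Z.
  H_1: rank ker ∂_1 − rank ∂_2 = (12 − 5) − 7 = 0, and the invariant factors of ∂_2 are all 1, so H_1 = 0.
  H_2: rank ker ∂_2 − rank ∂_3 = (8 − 7) − 0 = 1, and there is no ∂_3, so H_2 = Z.

As a check, the Euler characteristic is 6 − 12 + 8 = 2, which agrees with 1 − 0 + 1 = 2.

H_0 = Z,  H_1 = 0,  H_2 = Z.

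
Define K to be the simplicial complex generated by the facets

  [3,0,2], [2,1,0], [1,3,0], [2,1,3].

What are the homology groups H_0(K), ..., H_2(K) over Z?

H_0 = Z,  H_1 = 0,  H_2 = Z.

K has 4 vertices, 6 edges, 4 triangles.
rank ∂_0 = 0, rank ∂_1 = 3 ⇒ b_0 = 4 − 0 − 3 = 1; all invariant factors of ∂_1 are 1 so no torsion. So H_0 = Z.
rank ∂_1 = 3, rank ∂_2 = 3 ⇒ b_1 = 6 − 3 − 3 = 0; all invariant factors of ∂_2 are 1 so no torsion. So H_1 = 0.
rank ∂_2 = 3, rank ∂_3 = 0 ⇒ b_2 = 4 − 3 − 0 = 1. So H_2 = Z.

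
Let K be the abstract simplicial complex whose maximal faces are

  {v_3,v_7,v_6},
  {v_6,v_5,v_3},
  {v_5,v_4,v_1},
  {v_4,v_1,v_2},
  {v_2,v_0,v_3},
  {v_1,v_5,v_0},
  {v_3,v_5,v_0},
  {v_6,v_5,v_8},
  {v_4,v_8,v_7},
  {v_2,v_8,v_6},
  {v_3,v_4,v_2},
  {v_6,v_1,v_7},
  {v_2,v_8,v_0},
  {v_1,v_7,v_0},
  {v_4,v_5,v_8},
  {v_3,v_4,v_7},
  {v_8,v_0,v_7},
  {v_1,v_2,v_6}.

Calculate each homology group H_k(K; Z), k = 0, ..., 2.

Fix the vertex order v_0 < v_1 < v_2 < v_3 < v_4 < v_5 < v_6 < v_7 < v_8 and write every simplex with vertices in increasing order. Then dim K = 2 and the simplices of K are:

  0-simplices (9): [v_0], [v_1], [v_2], [v_3], [v_4], [v_5], [v_6], [v_7], [v_8]
  1-simplices (27): (27 of them)
  2-simplices (18): (18 of them)

giving chain groups C_0 ≅ Z^9, C_1 ≅ Z^27, C_2 ≅ Z^18.

The boundary map ∂_1: C_1 → C_0 is given by ∂[p,q] = [q] − [p].
The 9×27 boundary matrix has rank 8 and Smith normal form diag(1,1,1,1,1,1,1,1).

Boundary ∂_2: C_2 → C_1 maps a triangle to the signed sum of its edges. For instance
  ∂[v_0,v_2,v_3] = [v_2,v_3] − [v_0,v_3] + [v_0,v_2],
  ∂[v_3,v_6,v_7] = [v_6,v_7] − [v_3,v_7] + [v_3,v_6].
This gives a 27×18 integer matrix of rank 17; reducing to Smith normal form yields diagonal entries (1,1,1,1,1,1,1,1,1,1,1,1,1,1,1,1,1).

From H_k ≅ ker(∂_k) / im(∂_{k+1}) we obtain:

  H_0: rank C_0 − rank ∂_1 = 9 − 8 = 1, and the invariant factors of ∂_1 are all 1, so H_0 = Z.
  H_1: rank ker ∂_1 − rank ∂_2 = (27 − 8) − 17 = 2, and the invariant factors of ∂_2 are all 1, so H_1 = Z^2.
  H_2: rank ker ∂_2 − rank ∂_3 = (18 − 17) − 0 = 1, and there is no ∂_3, so H_2 = Z.

As a check, the Euler characteristic is 9 − 27 + 18 = 0, which agrees with 1 − 2 + 1 = 0.

H_0 = Z,  H_1 = Z^2,  H_2 = Z.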